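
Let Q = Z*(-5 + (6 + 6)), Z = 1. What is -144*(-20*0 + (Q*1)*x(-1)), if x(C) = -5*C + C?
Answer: -4032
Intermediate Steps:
x(C) = -4*C
Q = 7 (Q = 1*(-5 + (6 + 6)) = 1*(-5 + 12) = 1*7 = 7)
-144*(-20*0 + (Q*1)*x(-1)) = -144*(-20*0 + (7*1)*(-4*(-1))) = -144*(0 + 7*4) = -144*(0 + 28) = -144*28 = -4032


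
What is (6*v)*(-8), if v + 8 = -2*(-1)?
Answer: 288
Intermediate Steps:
v = -6 (v = -8 - 2*(-1) = -8 + 2 = -6)
(6*v)*(-8) = (6*(-6))*(-8) = -36*(-8) = 288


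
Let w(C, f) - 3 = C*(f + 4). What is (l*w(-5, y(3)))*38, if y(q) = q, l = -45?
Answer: 54720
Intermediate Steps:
w(C, f) = 3 + C*(4 + f) (w(C, f) = 3 + C*(f + 4) = 3 + C*(4 + f))
(l*w(-5, y(3)))*38 = -45*(3 + 4*(-5) - 5*3)*38 = -45*(3 - 20 - 15)*38 = -45*(-32)*38 = 1440*38 = 54720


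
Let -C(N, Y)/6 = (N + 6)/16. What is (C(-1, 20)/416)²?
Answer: 225/11075584 ≈ 2.0315e-5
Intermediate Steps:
C(N, Y) = -9/4 - 3*N/8 (C(N, Y) = -6*(N + 6)/16 = -6*(6 + N)/16 = -6*(3/8 + N/16) = -9/4 - 3*N/8)
(C(-1, 20)/416)² = ((-9/4 - 3/8*(-1))/416)² = ((-9/4 + 3/8)*(1/416))² = (-15/8*1/416)² = (-15/3328)² = 225/11075584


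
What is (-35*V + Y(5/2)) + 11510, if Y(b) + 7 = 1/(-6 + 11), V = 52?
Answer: 48416/5 ≈ 9683.2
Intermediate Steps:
Y(b) = -34/5 (Y(b) = -7 + 1/(-6 + 11) = -7 + 1/5 = -7 + ⅕ = -34/5)
(-35*V + Y(5/2)) + 11510 = (-35*52 - 34/5) + 11510 = (-1820 - 34/5) + 11510 = -9134/5 + 11510 = 48416/5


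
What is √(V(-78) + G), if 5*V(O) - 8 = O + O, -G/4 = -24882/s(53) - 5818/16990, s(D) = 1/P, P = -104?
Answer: 2*I*√186743965122430/8495 ≈ 3217.3*I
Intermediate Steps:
s(D) = -1/104 (s(D) = 1/(-104) = -1/104)
G = -87930985804/8495 (G = -4*(-24882/(-1/104) - 5818/16990) = -4*(-24882*(-104) - 5818*1/16990) = -4*(2587728 - 2909/8495) = -4*21982746451/8495 = -87930985804/8495 ≈ -1.0351e+7)
V(O) = 8/5 + 2*O/5 (V(O) = 8/5 + (O + O)/5 = 8/5 + (2*O)/5 = 8/5 + 2*O/5)
√(V(-78) + G) = √((8/5 + (⅖)*(-78)) - 87930985804/8495) = √((8/5 - 156/5) - 87930985804/8495) = √(-148/5 - 87930985804/8495) = √(-87931237256/8495) = 2*I*√186743965122430/8495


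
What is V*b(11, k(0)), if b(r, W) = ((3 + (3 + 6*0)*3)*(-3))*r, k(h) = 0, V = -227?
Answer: 89892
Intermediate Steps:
b(r, W) = -36*r (b(r, W) = ((3 + (3 + 0)*3)*(-3))*r = ((3 + 3*3)*(-3))*r = ((3 + 9)*(-3))*r = (12*(-3))*r = -36*r)
V*b(11, k(0)) = -(-8172)*11 = -227*(-396) = 89892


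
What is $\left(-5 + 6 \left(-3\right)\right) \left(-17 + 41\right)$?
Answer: $-552$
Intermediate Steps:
$\left(-5 + 6 \left(-3\right)\right) \left(-17 + 41\right) = \left(-5 - 18\right) 24 = \left(-23\right) 24 = -552$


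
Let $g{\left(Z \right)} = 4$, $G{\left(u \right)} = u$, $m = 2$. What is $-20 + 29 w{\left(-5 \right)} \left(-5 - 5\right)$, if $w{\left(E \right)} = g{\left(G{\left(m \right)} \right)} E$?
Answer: $5780$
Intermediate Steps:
$w{\left(E \right)} = 4 E$
$-20 + 29 w{\left(-5 \right)} \left(-5 - 5\right) = -20 + 29 \cdot 4 \left(-5\right) \left(-5 - 5\right) = -20 + 29 \left(\left(-20\right) \left(-10\right)\right) = -20 + 29 \cdot 200 = -20 + 5800 = 5780$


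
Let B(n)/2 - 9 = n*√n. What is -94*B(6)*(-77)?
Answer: 130284 + 86856*√6 ≈ 3.4304e+5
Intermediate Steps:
B(n) = 18 + 2*n^(3/2) (B(n) = 18 + 2*(n*√n) = 18 + 2*n^(3/2))
-94*B(6)*(-77) = -94*(18 + 2*6^(3/2))*(-77) = -94*(18 + 2*(6*√6))*(-77) = -94*(18 + 12*√6)*(-77) = (-1692 - 1128*√6)*(-77) = 130284 + 86856*√6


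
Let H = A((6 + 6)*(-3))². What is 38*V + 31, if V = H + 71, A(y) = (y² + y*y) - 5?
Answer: 254320351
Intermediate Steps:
A(y) = -5 + 2*y² (A(y) = (y² + y²) - 5 = 2*y² - 5 = -5 + 2*y²)
H = 6692569 (H = (-5 + 2*((6 + 6)*(-3))²)² = (-5 + 2*(12*(-3))²)² = (-5 + 2*(-36)²)² = (-5 + 2*1296)² = (-5 + 2592)² = 2587² = 6692569)
V = 6692640 (V = 6692569 + 71 = 6692640)
38*V + 31 = 38*6692640 + 31 = 254320320 + 31 = 254320351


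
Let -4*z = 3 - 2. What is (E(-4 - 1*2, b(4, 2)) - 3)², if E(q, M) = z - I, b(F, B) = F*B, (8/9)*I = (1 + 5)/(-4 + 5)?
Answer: 100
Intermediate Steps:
I = 27/4 (I = 9*((1 + 5)/(-4 + 5))/8 = 9*(6/1)/8 = 9*(6*1)/8 = (9/8)*6 = 27/4 ≈ 6.7500)
z = -¼ (z = -(3 - 2)/4 = -¼*1 = -¼ ≈ -0.25000)
b(F, B) = B*F
E(q, M) = -7 (E(q, M) = -¼ - 1*27/4 = -¼ - 27/4 = -7)
(E(-4 - 1*2, b(4, 2)) - 3)² = (-7 - 3)² = (-10)² = 100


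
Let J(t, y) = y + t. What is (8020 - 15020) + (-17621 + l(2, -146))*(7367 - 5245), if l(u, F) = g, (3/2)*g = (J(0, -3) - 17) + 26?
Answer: -37390274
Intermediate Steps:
J(t, y) = t + y
g = 4 (g = 2*(((0 - 3) - 17) + 26)/3 = 2*((-3 - 17) + 26)/3 = 2*(-20 + 26)/3 = (⅔)*6 = 4)
l(u, F) = 4
(8020 - 15020) + (-17621 + l(2, -146))*(7367 - 5245) = (8020 - 15020) + (-17621 + 4)*(7367 - 5245) = -7000 - 17617*2122 = -7000 - 37383274 = -37390274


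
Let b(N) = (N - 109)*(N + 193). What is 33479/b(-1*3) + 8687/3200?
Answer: 485791/425600 ≈ 1.1414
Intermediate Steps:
b(N) = (-109 + N)*(193 + N)
33479/b(-1*3) + 8687/3200 = 33479/(-21037 + (-1*3)² + 84*(-1*3)) + 8687/3200 = 33479/(-21037 + (-3)² + 84*(-3)) + 8687*(1/3200) = 33479/(-21037 + 9 - 252) + 8687/3200 = 33479/(-21280) + 8687/3200 = 33479*(-1/21280) + 8687/3200 = -33479/21280 + 8687/3200 = 485791/425600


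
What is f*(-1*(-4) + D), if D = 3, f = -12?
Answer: -84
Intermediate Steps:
f*(-1*(-4) + D) = -12*(-1*(-4) + 3) = -12*(4 + 3) = -12*7 = -84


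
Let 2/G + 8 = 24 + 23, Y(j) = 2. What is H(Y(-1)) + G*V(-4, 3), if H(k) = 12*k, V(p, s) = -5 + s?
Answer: 932/39 ≈ 23.897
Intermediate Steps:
G = 2/39 (G = 2/(-8 + (24 + 23)) = 2/(-8 + 47) = 2/39 ≈ 0.051282)
H(Y(-1)) + G*V(-4, 3) = 12*2 + 2*(-5 + 3)/39 = 24 + (2/39)*(-2) = 24 - 4/39 = 932/39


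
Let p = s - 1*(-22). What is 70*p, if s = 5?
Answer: 1890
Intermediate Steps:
p = 27 (p = 5 - 1*(-22) = 5 + 22 = 27)
70*p = 70*27 = 1890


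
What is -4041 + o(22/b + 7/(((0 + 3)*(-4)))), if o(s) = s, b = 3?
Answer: -16137/4 ≈ -4034.3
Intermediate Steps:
-4041 + o(22/b + 7/(((0 + 3)*(-4)))) = -4041 + (22/3 + 7/(((0 + 3)*(-4)))) = -4041 + (22*(⅓) + 7/((3*(-4)))) = -4041 + (22/3 + 7/(-12)) = -4041 + (22/3 + 7*(-1/12)) = -4041 + (22/3 - 7/12) = -4041 + 27/4 = -16137/4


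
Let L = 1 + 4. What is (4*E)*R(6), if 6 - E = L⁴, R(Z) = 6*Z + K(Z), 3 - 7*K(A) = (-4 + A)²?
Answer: -621476/7 ≈ -88782.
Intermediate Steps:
K(A) = 3/7 - (-4 + A)²/7
L = 5
R(Z) = 3/7 + 6*Z - (-4 + Z)²/7 (R(Z) = 6*Z + (3/7 - (-4 + Z)²/7) = 3/7 + 6*Z - (-4 + Z)²/7)
E = -619 (E = 6 - 1*5⁴ = 6 - 1*625 = 6 - 625 = -619)
(4*E)*R(6) = (4*(-619))*(-13/7 - ⅐*6² + (50/7)*6) = -2476*(-13/7 - ⅐*36 + 300/7) = -2476*(-13/7 - 36/7 + 300/7) = -2476*251/7 = -621476/7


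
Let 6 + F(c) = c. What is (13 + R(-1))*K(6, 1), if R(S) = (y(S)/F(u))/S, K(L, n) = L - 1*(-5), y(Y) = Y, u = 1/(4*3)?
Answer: 10021/71 ≈ 141.14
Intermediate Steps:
u = 1/12 ≈ 0.083333
F(c) = -6 + c
K(L, n) = 5 + L (K(L, n) = L + 5 = 5 + L)
R(S) = -12/71 (R(S) = (S/(-6 + 1/12))/S = (S/(-71/12))/S = (S*(-12/71))/S = (-12*S/71)/S = -12/71)
(13 + R(-1))*K(6, 1) = (13 - 12/71)*(5 + 6) = (911/71)*11 = 10021/71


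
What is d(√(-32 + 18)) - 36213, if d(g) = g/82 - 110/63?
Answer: -2281529/63 + I*√14/82 ≈ -36215.0 + 0.04563*I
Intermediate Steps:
d(g) = -110/63 + g/82 (d(g) = g*(1/82) - 110*1/63 = g/82 - 110/63 = -110/63 + g/82)
d(√(-32 + 18)) - 36213 = (-110/63 + √(-32 + 18)/82) - 36213 = (-110/63 + √(-14)/82) - 36213 = (-110/63 + (I*√14)/82) - 36213 = (-110/63 + I*√14/82) - 36213 = -2281529/63 + I*√14/82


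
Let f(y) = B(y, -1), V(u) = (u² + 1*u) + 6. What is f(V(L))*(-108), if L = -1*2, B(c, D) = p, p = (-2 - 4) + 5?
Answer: 108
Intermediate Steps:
p = -1 (p = -6 + 5 = -1)
B(c, D) = -1
L = -2
V(u) = 6 + u + u² (V(u) = (u² + u) + 6 = (u + u²) + 6 = 6 + u + u²)
f(y) = -1
f(V(L))*(-108) = -1*(-108) = 108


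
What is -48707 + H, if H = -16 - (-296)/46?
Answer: -1120481/23 ≈ -48717.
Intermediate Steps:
H = -220/23 (H = -16 - (-296)/46 = -16 - 74*(-2/23) = -16 + 148/23 = -220/23 ≈ -9.5652)
-48707 + H = -48707 - 220/23 = -1120481/23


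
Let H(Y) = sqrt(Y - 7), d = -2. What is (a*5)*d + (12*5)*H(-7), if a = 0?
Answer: 60*I*sqrt(14) ≈ 224.5*I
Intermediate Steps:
H(Y) = sqrt(-7 + Y)
(a*5)*d + (12*5)*H(-7) = (0*5)*(-2) + (12*5)*sqrt(-7 - 7) = 0*(-2) + 60*sqrt(-14) = 0 + 60*(I*sqrt(14)) = 0 + 60*I*sqrt(14) = 60*I*sqrt(14)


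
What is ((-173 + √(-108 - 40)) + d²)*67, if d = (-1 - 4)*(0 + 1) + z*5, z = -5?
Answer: 48709 + 134*I*√37 ≈ 48709.0 + 815.09*I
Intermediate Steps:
d = -30 (d = (-1 - 4)*(0 + 1) - 5*5 = -5*1 - 25 = -5 - 25 = -30)
((-173 + √(-108 - 40)) + d²)*67 = ((-173 + √(-108 - 40)) + (-30)²)*67 = ((-173 + √(-148)) + 900)*67 = ((-173 + 2*I*√37) + 900)*67 = (727 + 2*I*√37)*67 = 48709 + 134*I*√37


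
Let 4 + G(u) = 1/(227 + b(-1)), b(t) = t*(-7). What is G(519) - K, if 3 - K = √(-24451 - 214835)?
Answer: -1637/234 + I*√239286 ≈ -6.9957 + 489.17*I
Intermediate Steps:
b(t) = -7*t
G(u) = -935/234 (G(u) = -4 + 1/(227 - 7*(-1)) = -4 + 1/(227 + 7) = -4 + 1/234 = -935/234)
K = 3 - I*√239286 (K = 3 - √(-24451 - 214835) = 3 - √(-239286) = 3 - I*√239286 ≈ 3.0 - 489.17*I)
G(519) - K = -935/234 - (3 - I*√239286) = -935/234 + (-3 + I*√239286) = -1637/234 + I*√239286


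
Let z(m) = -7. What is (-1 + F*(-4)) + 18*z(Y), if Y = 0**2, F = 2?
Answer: -135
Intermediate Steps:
Y = 0
(-1 + F*(-4)) + 18*z(Y) = (-1 + 2*(-4)) + 18*(-7) = (-1 - 8) - 126 = -9 - 126 = -135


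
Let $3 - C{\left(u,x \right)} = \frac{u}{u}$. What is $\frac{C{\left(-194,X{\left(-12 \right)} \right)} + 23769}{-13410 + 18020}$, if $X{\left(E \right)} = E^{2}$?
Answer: $\frac{23771}{4610} \approx 5.1564$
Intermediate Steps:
$C{\left(u,x \right)} = 2$ ($C{\left(u,x \right)} = 3 - \frac{u}{u} = 3 - 1 = 2$)
$\frac{C{\left(-194,X{\left(-12 \right)} \right)} + 23769}{-13410 + 18020} = \frac{2 + 23769}{-13410 + 18020} = \frac{23771}{4610}$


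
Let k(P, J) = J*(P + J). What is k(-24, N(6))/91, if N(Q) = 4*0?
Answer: 0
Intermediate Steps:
N(Q) = 0
k(P, J) = J*(J + P)
k(-24, N(6))/91 = (0*(0 - 24))/91 = (0*(-24))*(1/91) = 0*(1/91) = 0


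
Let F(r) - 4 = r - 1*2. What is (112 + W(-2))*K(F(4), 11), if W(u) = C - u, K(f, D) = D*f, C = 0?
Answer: 7524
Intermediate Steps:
F(r) = 2 + r (F(r) = 4 + (r - 1*2) = 4 + (r - 2) = 4 + (-2 + r) = 2 + r)
W(u) = -u (W(u) = 0 - u = -u)
(112 + W(-2))*K(F(4), 11) = (112 - 1*(-2))*(11*(2 + 4)) = (112 + 2)*(11*6) = 114*66 = 7524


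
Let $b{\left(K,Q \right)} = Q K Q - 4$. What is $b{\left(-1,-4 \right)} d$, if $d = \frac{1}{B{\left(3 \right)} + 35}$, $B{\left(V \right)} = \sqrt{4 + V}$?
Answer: $- \frac{50}{87} + \frac{10 \sqrt{7}}{609} \approx -0.53127$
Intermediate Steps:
$b{\left(K,Q \right)} = -4 + K Q^{2}$ ($b{\left(K,Q \right)} = K Q Q - 4 = K Q^{2} - 4 = -4 + K Q^{2}$)
$d = \frac{1}{35 + \sqrt{7}}$ ($d = \frac{1}{\sqrt{4 + 3} + 35} = \frac{1}{\sqrt{7} + 35} = \frac{1}{35 + \sqrt{7}} \approx 0.026563$)
$b{\left(-1,-4 \right)} d = \left(-4 - \left(-4\right)^{2}\right) \left(\frac{5}{174} - \frac{\sqrt{7}}{1218}\right) = \left(-4 - 16\right) \left(\frac{5}{174} - \frac{\sqrt{7}}{1218}\right) = - 20 \left(\frac{5}{174} - \frac{\sqrt{7}}{1218}\right) = - \frac{50}{87} + \frac{10 \sqrt{7}}{609}$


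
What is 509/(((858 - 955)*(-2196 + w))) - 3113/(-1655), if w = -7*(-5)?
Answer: 653380116/346916135 ≈ 1.8834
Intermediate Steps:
w = 35
509/(((858 - 955)*(-2196 + w))) - 3113/(-1655) = 509/(((858 - 955)*(-2196 + 35))) - 3113/(-1655) = 509/((-97*(-2161))) - 3113*(-1/1655) = 509/209617 + 3113/1655 = 653380116/346916135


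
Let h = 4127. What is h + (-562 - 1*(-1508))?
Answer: 5073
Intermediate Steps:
h + (-562 - 1*(-1508)) = 4127 + (-562 - 1*(-1508)) = 4127 + (-562 + 1508) = 4127 + 946 = 5073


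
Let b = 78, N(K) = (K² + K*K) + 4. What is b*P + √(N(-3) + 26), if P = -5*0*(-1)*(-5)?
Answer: 4*√3 ≈ 6.9282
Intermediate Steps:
P = 0 (P = -0*(-5) = -5*0 = 0)
N(K) = 4 + 2*K² (N(K) = (K² + K²) + 4 = 2*K² + 4 = 4 + 2*K²)
b*P + √(N(-3) + 26) = 78*0 + √((4 + 2*(-3)²) + 26) = 0 + √((4 + 2*9) + 26) = 0 + √((4 + 18) + 26) = 0 + √(22 + 26) = 0 + √48 = 0 + 4*√3 = 4*√3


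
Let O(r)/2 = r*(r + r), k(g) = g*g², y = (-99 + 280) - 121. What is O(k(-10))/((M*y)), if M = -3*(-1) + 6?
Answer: 200000/27 ≈ 7407.4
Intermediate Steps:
y = 60 (y = 181 - 121 = 60)
k(g) = g³
M = 9 (M = 3 + 6 = 9)
O(r) = 4*r² (O(r) = 2*(r*(r + r)) = 2*(r*(2*r)) = 2*(2*r²) = 4*r²)
O(k(-10))/((M*y)) = (4*((-10)³)²)/((9*60)) = (4*(-1000)²)/540 = (4*1000000)*(1/540) = 4000000*(1/540) = 200000/27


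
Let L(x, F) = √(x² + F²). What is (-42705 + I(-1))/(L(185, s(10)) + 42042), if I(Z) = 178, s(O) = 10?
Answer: -1787920134/1767495439 + 212635*√1373/1767495439 ≈ -1.0071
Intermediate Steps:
L(x, F) = √(F² + x²)
(-42705 + I(-1))/(L(185, s(10)) + 42042) = (-42705 + 178)/(√(10² + 185²) + 42042) = -42527/(√(100 + 34225) + 42042) = -42527/(√34325 + 42042) = -42527/(5*√1373 + 42042) = -42527/(42042 + 5*√1373)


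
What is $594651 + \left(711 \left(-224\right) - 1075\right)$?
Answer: $434312$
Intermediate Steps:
$594651 + \left(711 \left(-224\right) - 1075\right) = 594651 - 160339 = 434312$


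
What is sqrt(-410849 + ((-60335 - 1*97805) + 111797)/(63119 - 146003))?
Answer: I*sqrt(705607284986733)/41442 ≈ 640.97*I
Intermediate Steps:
sqrt(-410849 + ((-60335 - 1*97805) + 111797)/(63119 - 146003)) = sqrt(-410849 + ((-60335 - 97805) + 111797)/(-82884)) = sqrt(-410849 + (-158140 + 111797)*(-1/82884)) = sqrt(-410849 - 46343*(-1/82884)) = sqrt(-410849 + 46343/82884) = sqrt(-34052762173/82884) = I*sqrt(705607284986733)/41442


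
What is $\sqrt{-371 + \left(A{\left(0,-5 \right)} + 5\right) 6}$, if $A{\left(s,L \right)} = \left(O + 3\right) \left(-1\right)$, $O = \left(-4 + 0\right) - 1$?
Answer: $i \sqrt{329} \approx 18.138 i$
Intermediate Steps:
$O = -5$ ($O = -4 - 1 = -5$)
$A{\left(s,L \right)} = 2$ ($A{\left(s,L \right)} = \left(-5 + 3\right) \left(-1\right) = \left(-2\right) \left(-1\right) = 2$)
$\sqrt{-371 + \left(A{\left(0,-5 \right)} + 5\right) 6} = \sqrt{-371 + \left(2 + 5\right) 6} = \sqrt{-371 + 7 \cdot 6} = \sqrt{-371 + 42} = \sqrt{-329} = i \sqrt{329}$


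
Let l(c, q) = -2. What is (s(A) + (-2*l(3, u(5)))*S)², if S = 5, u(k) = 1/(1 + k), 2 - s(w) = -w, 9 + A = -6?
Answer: 49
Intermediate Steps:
A = -15 (A = -9 - 6 = -15)
s(w) = 2 + w (s(w) = 2 - (-1)*w = 2 + w)
(s(A) + (-2*l(3, u(5)))*S)² = ((2 - 15) - 2*(-2)*5)² = (-13 + 4*5)² = (-13 + 20)² = 7² = 49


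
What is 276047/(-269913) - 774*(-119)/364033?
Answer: -75629610773/98257239129 ≈ -0.76971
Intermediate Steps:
276047/(-269913) - 774*(-119)/364033 = 276047*(-1/269913) + 92106*(1/364033) = -276047/269913 + 92106/364033 = -75629610773/98257239129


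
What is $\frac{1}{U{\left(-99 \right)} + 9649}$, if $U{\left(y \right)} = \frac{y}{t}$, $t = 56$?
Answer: $\frac{56}{540245} \approx 0.00010366$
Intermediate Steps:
$U{\left(y \right)} = \frac{y}{56}$
$\frac{1}{U{\left(-99 \right)} + 9649} = \frac{1}{\frac{1}{56} \left(-99\right) + 9649} = \frac{1}{- \frac{99}{56} + 9649} = \frac{1}{\frac{540245}{56}} = \frac{56}{540245}$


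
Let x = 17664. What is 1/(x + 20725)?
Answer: 1/38389 ≈ 2.6049e-5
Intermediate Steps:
1/(x + 20725) = 1/(17664 + 20725) = 1/38389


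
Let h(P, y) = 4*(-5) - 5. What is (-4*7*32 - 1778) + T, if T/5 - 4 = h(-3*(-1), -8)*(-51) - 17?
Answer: 3636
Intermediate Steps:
h(P, y) = -25 (h(P, y) = -20 - 5 = -25)
T = 6310 (T = 20 + 5*(-25*(-51) - 17) = 20 + 5*(1275 - 17) = 20 + 5*1258 = 20 + 6290 = 6310)
(-4*7*32 - 1778) + T = (-4*7*32 - 1778) + 6310 = (-28*32 - 1778) + 6310 = (-896 - 1778) + 6310 = -2674 + 6310 = 3636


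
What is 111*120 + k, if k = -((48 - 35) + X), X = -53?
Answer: 13360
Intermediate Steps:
k = 40 (k = -((48 - 35) - 53) = -(13 - 53) = -1*(-40) = 40)
111*120 + k = 111*120 + 40 = 13320 + 40 = 13360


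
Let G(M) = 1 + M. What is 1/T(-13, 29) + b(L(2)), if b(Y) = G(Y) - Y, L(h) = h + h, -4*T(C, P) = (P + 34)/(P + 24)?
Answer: -149/63 ≈ -2.3651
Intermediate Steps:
T(C, P) = -(34 + P)/(4*(24 + P)) (T(C, P) = -(P + 34)/(4*(P + 24)) = -(34 + P)/(4*(24 + P)))
L(h) = 2*h
b(Y) = 1 (b(Y) = (1 + Y) - Y = 1)
1/T(-13, 29) + b(L(2)) = 1/((-34 - 1*29)/(4*(24 + 29))) + 1 = 1/((¼)*(-34 - 29)/53) + 1 = 1/((¼)*(1/53)*(-63)) + 1 = 1/(-63/212) + 1 = -212/63 + 1 = -149/63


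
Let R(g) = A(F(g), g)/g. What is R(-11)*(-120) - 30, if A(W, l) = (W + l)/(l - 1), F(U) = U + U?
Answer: 0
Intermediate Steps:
F(U) = 2*U
A(W, l) = (W + l)/(-1 + l)
R(g) = 3/(-1 + g) (R(g) = ((2*g + g)/(-1 + g))/g = ((3*g)/(-1 + g))/g = (3*g/(-1 + g))/g = 3/(-1 + g))
R(-11)*(-120) - 30 = (3/(-1 - 11))*(-120) - 30 = (3/(-12))*(-120) - 30 = (3*(-1/12))*(-120) - 30 = -1/4*(-120) - 30 = 30 - 30 = 0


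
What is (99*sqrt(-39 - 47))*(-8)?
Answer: -792*I*sqrt(86) ≈ -7344.7*I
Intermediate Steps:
(99*sqrt(-39 - 47))*(-8) = (99*sqrt(-86))*(-8) = (99*(I*sqrt(86)))*(-8) = (99*I*sqrt(86))*(-8) = -792*I*sqrt(86)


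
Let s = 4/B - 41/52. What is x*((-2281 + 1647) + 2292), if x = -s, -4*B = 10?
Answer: 514809/130 ≈ 3960.1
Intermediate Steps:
B = -5/2 (B = -¼*10 = -5/2 ≈ -2.5000)
s = -621/260 (s = 4/(-5/2) - 41/52 = 4*(-⅖) - 41*1/52 = -8/5 - 41/52 = -621/260 ≈ -2.3885)
x = 621/260 (x = -1*(-621/260) = 621/260 ≈ 2.3885)
x*((-2281 + 1647) + 2292) = 621*((-2281 + 1647) + 2292)/260 = 621*(-634 + 2292)/260 = (621/260)*1658 = 514809/130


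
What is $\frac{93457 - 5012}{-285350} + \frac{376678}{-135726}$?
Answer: $- \frac{11948935337}{3872941410} \approx -3.0852$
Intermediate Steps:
$\frac{93457 - 5012}{-285350} + \frac{376678}{-135726} = \left(93457 - 5012\right) \left(- \frac{1}{285350}\right) + 376678 \left(- \frac{1}{135726}\right) = 88445 \left(- \frac{1}{285350}\right) - \frac{188339}{67863} = - \frac{17689}{57070} - \frac{188339}{67863} = - \frac{11948935337}{3872941410}$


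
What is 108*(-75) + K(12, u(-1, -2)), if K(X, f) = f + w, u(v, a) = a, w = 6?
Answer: -8096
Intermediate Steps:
K(X, f) = 6 + f (K(X, f) = f + 6 = 6 + f)
108*(-75) + K(12, u(-1, -2)) = 108*(-75) + (6 - 2) = -8100 + 4 = -8096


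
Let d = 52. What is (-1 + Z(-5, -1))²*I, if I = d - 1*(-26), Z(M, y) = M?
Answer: 2808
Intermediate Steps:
I = 78 (I = 52 - 1*(-26) = 52 + 26 = 78)
(-1 + Z(-5, -1))²*I = (-1 - 5)²*78 = (-6)²*78 = 36*78 = 2808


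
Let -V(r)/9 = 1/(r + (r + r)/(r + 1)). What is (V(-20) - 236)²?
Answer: 6411044761/115600 ≈ 55459.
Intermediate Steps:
V(r) = -9/(r + 2*r/(1 + r)) (V(r) = -9/(r + (r + r)/(r + 1)) = -9/(r + (2*r)/(1 + r)) = -9/(r + 2*r/(1 + r)))
(V(-20) - 236)² = (9*(-1 - 1*(-20))/(-20*(3 - 20)) - 236)² = (9*(-1/20)*(-1 + 20)/(-17) - 236)² = (9*(-1/20)*(-1/17)*19 - 236)² = (171/340 - 236)² = (-80069/340)² = 6411044761/115600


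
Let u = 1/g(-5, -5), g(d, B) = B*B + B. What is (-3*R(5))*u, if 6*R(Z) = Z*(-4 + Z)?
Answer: -⅛ ≈ -0.12500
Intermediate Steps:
R(Z) = Z*(-4 + Z)/6 (R(Z) = (Z*(-4 + Z))/6 = Z*(-4 + Z)/6)
g(d, B) = B + B² (g(d, B) = B² + B = B + B²)
u = 1/20 (u = 1/(-5*(1 - 5)) = 1/(-5*(-4)) = 1/20 ≈ 0.050000)
(-3*R(5))*u = -5*(-4 + 5)/2*(1/20) = -5/2*(1/20) = -3*⅚*(1/20) = -5/2*1/20 = -⅛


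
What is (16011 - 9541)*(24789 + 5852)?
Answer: 198247270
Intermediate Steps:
(16011 - 9541)*(24789 + 5852) = 6470*30641 = 198247270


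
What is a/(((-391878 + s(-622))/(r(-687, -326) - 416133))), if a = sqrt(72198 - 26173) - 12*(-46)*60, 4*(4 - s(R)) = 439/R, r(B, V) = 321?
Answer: 34263973278720/974982073 + 5172701280*sqrt(1841)/974982073 ≈ 35371.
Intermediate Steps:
s(R) = 4 - 439/(4*R)
a = 33120 + 5*sqrt(1841) (a = sqrt(46025) - (-552)*60 = 5*sqrt(1841) - 1*(-33120) = 5*sqrt(1841) + 33120 = 33120 + 5*sqrt(1841) ≈ 33335.)
a/(((-391878 + s(-622))/(r(-687, -326) - 416133))) = (33120 + 5*sqrt(1841))/(((-391878 + (4 - 439/4/(-622)))/(321 - 416133))) = (33120 + 5*sqrt(1841))/(((-391878 + (4 - 439/4*(-1/622)))/(-415812))) = (33120 + 5*sqrt(1841))/(((-391878 + (4 + 439/2488))*(-1/415812))) = (33120 + 5*sqrt(1841))/(((-391878 + 10391/2488)*(-1/415812))) = (33120 + 5*sqrt(1841))/((-974982073/2488*(-1/415812))) = (33120 + 5*sqrt(1841))/(974982073/1034540256) = (33120 + 5*sqrt(1841))*(1034540256/974982073) = 34263973278720/974982073 + 5172701280*sqrt(1841)/974982073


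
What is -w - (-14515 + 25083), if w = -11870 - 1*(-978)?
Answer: 324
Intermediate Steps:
w = -10892 (w = -11870 + 978 = -10892)
-w - (-14515 + 25083) = -1*(-10892) - (-14515 + 25083) = 10892 - 1*10568 = 10892 - 10568 = 324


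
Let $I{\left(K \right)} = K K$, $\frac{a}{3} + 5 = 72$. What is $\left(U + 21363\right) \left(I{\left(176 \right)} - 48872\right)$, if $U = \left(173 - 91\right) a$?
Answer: $-677274120$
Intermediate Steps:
$a = 201$ ($a = -15 + 3 \cdot 72 = -15 + 216 = 201$)
$U = 16482$ ($U = \left(173 - 91\right) 201 = 82 \cdot 201 = 16482$)
$I{\left(K \right)} = K^{2}$
$\left(U + 21363\right) \left(I{\left(176 \right)} - 48872\right) = \left(16482 + 21363\right) \left(176^{2} - 48872\right) = 37845 \left(30976 - 48872\right) = 37845 \left(-17896\right) = -677274120$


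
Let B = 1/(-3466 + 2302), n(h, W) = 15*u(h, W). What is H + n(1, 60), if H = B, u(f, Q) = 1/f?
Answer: 17459/1164 ≈ 14.999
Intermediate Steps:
n(h, W) = 15/h
B = -1/1164 (B = 1/(-1164) = -1/1164 ≈ -0.00085911)
H = -1/1164 ≈ -0.00085911
H + n(1, 60) = -1/1164 + 15/1 = -1/1164 + 15*1 = -1/1164 + 15 = 17459/1164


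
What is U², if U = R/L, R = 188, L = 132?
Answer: 2209/1089 ≈ 2.0285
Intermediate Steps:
U = 47/33 (U = 188/132 = 188*(1/132) = 47/33 ≈ 1.4242)
U² = (47/33)² = 2209/1089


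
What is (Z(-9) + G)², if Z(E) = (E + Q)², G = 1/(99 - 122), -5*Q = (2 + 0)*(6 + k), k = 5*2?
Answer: 18589140964/330625 ≈ 56224.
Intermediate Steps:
k = 10
Q = -32/5 (Q = -(2 + 0)*(6 + 10)/5 = -2*16/5 = -⅕*32 = -32/5 ≈ -6.4000)
G = -1/23 (G = 1/(-23) = -1/23 ≈ -0.043478)
Z(E) = (-32/5 + E)² (Z(E) = (E - 32/5)² = (-32/5 + E)²)
(Z(-9) + G)² = ((-32 + 5*(-9))²/25 - 1/23)² = ((-32 - 45)²/25 - 1/23)² = ((1/25)*(-77)² - 1/23)² = ((1/25)*5929 - 1/23)² = (5929/25 - 1/23)² = (136342/575)² = 18589140964/330625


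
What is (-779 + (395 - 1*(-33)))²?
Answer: 123201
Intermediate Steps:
(-779 + (395 - 1*(-33)))² = (-779 + (395 + 33))² = (-779 + 428)² = (-351)² = 123201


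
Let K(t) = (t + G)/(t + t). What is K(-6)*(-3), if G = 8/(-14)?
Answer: -23/14 ≈ -1.6429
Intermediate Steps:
G = -4/7 (G = 8*(-1/14) = -4/7 ≈ -0.57143)
K(t) = (-4/7 + t)/(2*t) (K(t) = (t - 4/7)/(t + t) = (-4/7 + t)/((2*t)) = (-4/7 + t)*(1/(2*t)) = (-4/7 + t)/(2*t))
K(-6)*(-3) = ((1/14)*(-4 + 7*(-6))/(-6))*(-3) = ((1/14)*(-⅙)*(-4 - 42))*(-3) = ((1/14)*(-⅙)*(-46))*(-3) = (23/42)*(-3) = -23/14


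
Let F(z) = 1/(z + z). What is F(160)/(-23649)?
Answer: -1/7567680 ≈ -1.3214e-7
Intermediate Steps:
F(z) = 1/(2*z)
F(160)/(-23649) = ((½)/160)/(-23649) = ((½)*(1/160))*(-1/23649) = (1/320)*(-1/23649) = -1/7567680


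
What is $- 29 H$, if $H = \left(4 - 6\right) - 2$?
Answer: $116$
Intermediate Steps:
$H = -4$ ($H = -2 - 2 = -4$)
$- 29 H = \left(-29\right) \left(-4\right) = 116$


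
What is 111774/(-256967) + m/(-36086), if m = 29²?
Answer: -4249585811/9272911162 ≈ -0.45828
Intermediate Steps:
m = 841
111774/(-256967) + m/(-36086) = 111774/(-256967) + 841/(-36086) = 111774*(-1/256967) + 841*(-1/36086) = -111774/256967 - 841/36086 = -4249585811/9272911162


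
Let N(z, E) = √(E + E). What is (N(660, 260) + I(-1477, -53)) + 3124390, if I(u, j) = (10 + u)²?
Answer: 5276479 + 2*√130 ≈ 5.2765e+6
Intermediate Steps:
N(z, E) = √2*√E (N(z, E) = √(2*E) = √2*√E)
(N(660, 260) + I(-1477, -53)) + 3124390 = (√2*√260 + (10 - 1477)²) + 3124390 = (√2*(2*√65) + (-1467)²) + 3124390 = (2*√130 + 2152089) + 3124390 = (2152089 + 2*√130) + 3124390 = 5276479 + 2*√130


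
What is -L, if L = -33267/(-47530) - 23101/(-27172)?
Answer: -1000960727/645742580 ≈ -1.5501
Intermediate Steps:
L = 1000960727/645742580 (L = -33267*(-1/47530) - 23101*(-1/27172) = 33267/47530 + 23101/27172 = 1000960727/645742580 ≈ 1.5501)
-L = -1*1000960727/645742580 = -1000960727/645742580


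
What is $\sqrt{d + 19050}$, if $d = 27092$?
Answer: $\sqrt{46142} \approx 214.81$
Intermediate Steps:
$\sqrt{d + 19050} = \sqrt{27092 + 19050} = \sqrt{46142}$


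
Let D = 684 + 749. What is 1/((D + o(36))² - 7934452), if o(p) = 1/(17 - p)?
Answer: -361/2123082096 ≈ -1.7004e-7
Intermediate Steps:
D = 1433
1/((D + o(36))² - 7934452) = 1/((1433 - 1/(-17 + 36))² - 7934452) = 1/((1433 - 1/19)² - 7934452) = 1/((27226/19)² - 7934452) = 1/(741255076/361 - 7934452) = 1/(-2123082096/361) = -361/2123082096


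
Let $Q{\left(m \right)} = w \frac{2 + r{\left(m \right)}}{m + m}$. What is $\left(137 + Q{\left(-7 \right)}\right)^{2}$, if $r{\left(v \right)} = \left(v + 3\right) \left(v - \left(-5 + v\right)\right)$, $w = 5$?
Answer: $\frac{1008016}{49} \approx 20572.0$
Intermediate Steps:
$r{\left(v \right)} = 15 + 5 v$ ($r{\left(v \right)} = \left(3 + v\right) 5 = 15 + 5 v$)
$Q{\left(m \right)} = \frac{5 \left(17 + 5 m\right)}{2 m}$ ($Q{\left(m \right)} = 5 \frac{2 + \left(15 + 5 m\right)}{m + m} = 5 \frac{17 + 5 m}{2 m} = \frac{5 \left(17 + 5 m\right)}{2 m}$)
$\left(137 + Q{\left(-7 \right)}\right)^{2} = \left(137 + \frac{5 \left(17 + 5 \left(-7\right)\right)}{2 \left(-7\right)}\right)^{2} = \left(137 + \frac{5}{2} \left(- \frac{1}{7}\right) \left(17 - 35\right)\right)^{2} = \left(137 + \frac{5}{2} \left(- \frac{1}{7}\right) \left(-18\right)\right)^{2} = \left(137 + \frac{45}{7}\right)^{2} = \left(\frac{1004}{7}\right)^{2} = \frac{1008016}{49}$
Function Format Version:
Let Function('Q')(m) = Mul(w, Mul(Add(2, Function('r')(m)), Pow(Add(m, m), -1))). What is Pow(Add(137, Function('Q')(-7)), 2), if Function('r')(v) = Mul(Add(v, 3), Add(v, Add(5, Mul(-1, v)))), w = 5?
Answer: Rational(1008016, 49) ≈ 20572.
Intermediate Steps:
Function('r')(v) = Add(15, Mul(5, v)) (Function('r')(v) = Mul(Add(3, v), 5) = Add(15, Mul(5, v)))
Function('Q')(m) = Mul(Rational(5, 2), Pow(m, -1), Add(17, Mul(5, m))) (Function('Q')(m) = Mul(5, Mul(Add(2, Add(15, Mul(5, m))), Pow(Add(m, m), -1))) = Mul(5, Mul(Add(17, Mul(5, m)), Pow(Mul(2, m), -1))) = Mul(5, Mul(Add(17, Mul(5, m)), Mul(Rational(1, 2), Pow(m, -1)))) = Mul(5, Mul(Rational(1, 2), Pow(m, -1), Add(17, Mul(5, m)))) = Mul(Rational(5, 2), Pow(m, -1), Add(17, Mul(5, m))))
Pow(Add(137, Function('Q')(-7)), 2) = Pow(Add(137, Mul(Rational(5, 2), Pow(-7, -1), Add(17, Mul(5, -7)))), 2) = Pow(Add(137, Mul(Rational(5, 2), Rational(-1, 7), Add(17, -35))), 2) = Pow(Add(137, Mul(Rational(5, 2), Rational(-1, 7), -18)), 2) = Pow(Add(137, Rational(45, 7)), 2) = Pow(Rational(1004, 7), 2) = Rational(1008016, 49)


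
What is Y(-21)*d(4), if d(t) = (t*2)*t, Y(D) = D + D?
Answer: -1344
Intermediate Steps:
Y(D) = 2*D
d(t) = 2*t² (d(t) = (2*t)*t = 2*t²)
Y(-21)*d(4) = (2*(-21))*(2*4²) = -84*16 = -42*32 = -1344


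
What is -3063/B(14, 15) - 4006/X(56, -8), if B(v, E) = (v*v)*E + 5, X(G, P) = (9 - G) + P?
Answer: 2325841/32395 ≈ 71.796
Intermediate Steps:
X(G, P) = 9 + P - G
B(v, E) = 5 + E*v² (B(v, E) = v²*E + 5 = E*v² + 5 = 5 + E*v²)
-3063/B(14, 15) - 4006/X(56, -8) = -3063/(5 + 15*14²) - 4006/(9 - 8 - 1*56) = -3063/(5 + 15*196) - 4006/(9 - 8 - 56) = -3063/(5 + 2940) - 4006/(-55) = -3063/2945 - 4006*(-1/55) = -3063*1/2945 + 4006/55 = -3063/2945 + 4006/55 = 2325841/32395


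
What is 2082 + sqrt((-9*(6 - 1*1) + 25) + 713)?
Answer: 2082 + 3*sqrt(77) ≈ 2108.3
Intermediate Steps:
2082 + sqrt((-9*(6 - 1*1) + 25) + 713) = 2082 + sqrt((-9*(6 - 1) + 25) + 713) = 2082 + sqrt((-9*5 + 25) + 713) = 2082 + sqrt((-45 + 25) + 713) = 2082 + sqrt(-20 + 713) = 2082 + sqrt(693) = 2082 + 3*sqrt(77)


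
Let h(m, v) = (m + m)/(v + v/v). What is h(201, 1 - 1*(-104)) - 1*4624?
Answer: -244871/53 ≈ -4620.2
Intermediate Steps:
h(m, v) = 2*m/(1 + v) (h(m, v) = (2*m)/(v + 1) = (2*m)/(1 + v) = 2*m/(1 + v))
h(201, 1 - 1*(-104)) - 1*4624 = 2*201/(1 + (1 - 1*(-104))) - 1*4624 = 2*201/(1 + (1 + 104)) - 4624 = 2*201/(1 + 105) - 4624 = 2*201/106 - 4624 = 2*201*(1/106) - 4624 = 201/53 - 4624 = -244871/53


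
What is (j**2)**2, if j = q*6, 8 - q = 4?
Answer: 331776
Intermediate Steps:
q = 4 (q = 8 - 1*4 = 8 - 4 = 4)
j = 24 (j = 4*6 = 24)
(j**2)**2 = (24**2)**2 = 576**2 = 331776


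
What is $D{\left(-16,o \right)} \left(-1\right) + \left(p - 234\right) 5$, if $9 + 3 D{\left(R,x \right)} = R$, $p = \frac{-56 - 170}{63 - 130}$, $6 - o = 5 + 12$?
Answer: $- \frac{230105}{201} \approx -1144.8$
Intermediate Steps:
$o = -11$ ($o = 6 - \left(5 + 12\right) = 6 - 17 = -11$)
$p = \frac{226}{67}$ ($p = - \frac{226}{-67} = \left(-226\right) \left(- \frac{1}{67}\right) = \frac{226}{67} \approx 3.3731$)
$D{\left(R,x \right)} = -3 + \frac{R}{3}$
$D{\left(-16,o \right)} \left(-1\right) + \left(p - 234\right) 5 = \left(-3 + \frac{1}{3} \left(-16\right)\right) \left(-1\right) + \left(\frac{226}{67} - 234\right) 5 = \left(-3 - \frac{16}{3}\right) \left(-1\right) + \left(\frac{226}{67} - 234\right) 5 = \left(- \frac{25}{3}\right) \left(-1\right) - \frac{77260}{67} = \frac{25}{3} - \frac{77260}{67} = - \frac{230105}{201}$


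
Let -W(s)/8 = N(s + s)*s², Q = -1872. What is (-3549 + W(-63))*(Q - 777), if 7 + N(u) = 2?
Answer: -411153939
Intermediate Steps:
N(u) = -5 (N(u) = -7 + 2 = -5)
W(s) = 40*s² (W(s) = -(-40)*s² = 40*s²)
(-3549 + W(-63))*(Q - 777) = (-3549 + 40*(-63)²)*(-1872 - 777) = (-3549 + 40*3969)*(-2649) = (-3549 + 158760)*(-2649) = 155211*(-2649) = -411153939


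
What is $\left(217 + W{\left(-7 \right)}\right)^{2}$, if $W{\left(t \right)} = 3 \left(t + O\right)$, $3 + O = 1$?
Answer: $36100$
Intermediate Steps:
$O = -2$ ($O = -3 + 1 = -2$)
$W{\left(t \right)} = -6 + 3 t$ ($W{\left(t \right)} = 3 \left(t - 2\right) = 3 \left(-2 + t\right) = -6 + 3 t$)
$\left(217 + W{\left(-7 \right)}\right)^{2} = \left(217 + \left(-6 + 3 \left(-7\right)\right)\right)^{2} = \left(217 - 27\right)^{2} = 190^{2} = 36100$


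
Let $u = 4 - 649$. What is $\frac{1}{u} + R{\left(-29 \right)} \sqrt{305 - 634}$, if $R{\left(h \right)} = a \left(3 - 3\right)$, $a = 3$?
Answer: $- \frac{1}{645} \approx -0.0015504$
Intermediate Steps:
$u = -645$
$R{\left(h \right)} = 0$ ($R{\left(h \right)} = 3 \left(3 - 3\right) = 3 \cdot 0 = 0$)
$\frac{1}{u} + R{\left(-29 \right)} \sqrt{305 - 634} = \frac{1}{-645} + 0 \sqrt{305 - 634} = - \frac{1}{645} + 0 \sqrt{-329} = - \frac{1}{645} + 0 i \sqrt{329} = - \frac{1}{645} + 0 = - \frac{1}{645}$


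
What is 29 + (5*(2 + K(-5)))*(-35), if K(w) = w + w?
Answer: 1429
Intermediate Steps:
K(w) = 2*w
29 + (5*(2 + K(-5)))*(-35) = 29 + (5*(2 + 2*(-5)))*(-35) = 29 + (5*(2 - 10))*(-35) = 29 + (5*(-8))*(-35) = 29 - 40*(-35) = 29 + 1400 = 1429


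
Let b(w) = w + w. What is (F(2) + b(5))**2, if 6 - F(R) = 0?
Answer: 256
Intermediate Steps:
F(R) = 6 (F(R) = 6 - 1*0 = 6 + 0 = 6)
b(w) = 2*w
(F(2) + b(5))**2 = (6 + 2*5)**2 = (6 + 10)**2 = 16**2 = 256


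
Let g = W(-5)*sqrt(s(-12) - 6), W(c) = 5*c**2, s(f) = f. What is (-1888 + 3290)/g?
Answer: -701*I*sqrt(2)/375 ≈ -2.6436*I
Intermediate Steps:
g = 375*I*sqrt(2) (g = (5*(-5)**2)*sqrt(-12 - 6) = (5*25)*sqrt(-18) = 125*(3*I*sqrt(2)) = 375*I*sqrt(2) ≈ 530.33*I)
(-1888 + 3290)/g = (-1888 + 3290)/((375*I*sqrt(2))) = 1402*(-I*sqrt(2)/750) = -701*I*sqrt(2)/375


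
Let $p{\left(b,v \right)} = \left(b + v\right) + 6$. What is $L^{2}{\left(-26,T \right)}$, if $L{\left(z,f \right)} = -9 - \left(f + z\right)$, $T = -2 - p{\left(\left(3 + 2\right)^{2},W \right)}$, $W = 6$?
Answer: $3136$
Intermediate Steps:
$p{\left(b,v \right)} = 6 + b + v$
$T = -39$ ($T = -2 - \left(6 + \left(3 + 2\right)^{2} + 6\right) = -2 - \left(6 + 5^{2} + 6\right) = -2 - \left(6 + 25 + 6\right) = -2 - 37 = -39$)
$L{\left(z,f \right)} = -9 - f - z$ ($L{\left(z,f \right)} = -9 - \left(f + z\right) = -9 - f - z$)
$L^{2}{\left(-26,T \right)} = \left(-9 - -39 - -26\right)^{2} = \left(-9 + 39 + 26\right)^{2} = 56^{2} = 3136$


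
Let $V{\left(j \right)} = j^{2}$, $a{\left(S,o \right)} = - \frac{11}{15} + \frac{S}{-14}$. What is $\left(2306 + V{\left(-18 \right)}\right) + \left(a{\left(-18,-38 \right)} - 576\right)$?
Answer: $\frac{215728}{105} \approx 2054.6$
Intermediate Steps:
$a{\left(S,o \right)} = - \frac{11}{15} - \frac{S}{14}$ ($a{\left(S,o \right)} = \left(-11\right) \frac{1}{15} + S \left(- \frac{1}{14}\right) = - \frac{11}{15} - \frac{S}{14}$)
$\left(2306 + V{\left(-18 \right)}\right) + \left(a{\left(-18,-38 \right)} - 576\right) = \left(2306 + \left(-18\right)^{2}\right) - \frac{60422}{105} = \left(2306 + 324\right) + \left(\left(- \frac{11}{15} + \frac{9}{7}\right) - 576\right) = 2630 + \left(\frac{58}{105} - 576\right) = 2630 - \frac{60422}{105} = \frac{215728}{105}$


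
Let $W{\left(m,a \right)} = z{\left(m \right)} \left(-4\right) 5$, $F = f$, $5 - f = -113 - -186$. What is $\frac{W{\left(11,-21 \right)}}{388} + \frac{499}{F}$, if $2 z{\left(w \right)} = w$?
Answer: $- \frac{50273}{6596} \approx -7.6217$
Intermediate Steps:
$z{\left(w \right)} = \frac{w}{2}$
$f = -68$ ($f = 5 - \left(-113 - -186\right) = 5 - \left(-113 + 186\right) = 5 - 73 = -68$)
$F = -68$
$W{\left(m,a \right)} = - 10 m$ ($W{\left(m,a \right)} = \frac{m}{2} \left(-4\right) 5 = - 2 m 5 = - 10 m$)
$\frac{W{\left(11,-21 \right)}}{388} + \frac{499}{F} = \frac{\left(-10\right) 11}{388} + \frac{499}{-68} = \left(-110\right) \frac{1}{388} + 499 \left(- \frac{1}{68}\right) = - \frac{55}{194} - \frac{499}{68} = - \frac{50273}{6596}$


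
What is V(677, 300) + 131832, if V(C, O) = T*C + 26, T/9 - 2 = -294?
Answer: -1647298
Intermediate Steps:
T = -2628 (T = 18 + 9*(-294) = 18 - 2646 = -2628)
V(C, O) = 26 - 2628*C (V(C, O) = -2628*C + 26 = 26 - 2628*C)
V(677, 300) + 131832 = (26 - 2628*677) + 131832 = (26 - 1779156) + 131832 = -1779130 + 131832 = -1647298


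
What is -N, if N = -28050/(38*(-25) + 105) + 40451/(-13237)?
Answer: -67423351/2237053 ≈ -30.139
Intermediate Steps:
N = 67423351/2237053 (N = -28050/(-950 + 105) + 40451*(-1/13237) = -28050/(-845) - 40451/13237 = -28050*(-1/845) - 40451/13237 = 5610/169 - 40451/13237 = 67423351/2237053 ≈ 30.139)
-N = -1*67423351/2237053 = -67423351/2237053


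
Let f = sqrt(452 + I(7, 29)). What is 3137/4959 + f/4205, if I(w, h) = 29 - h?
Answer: 3137/4959 + 2*sqrt(113)/4205 ≈ 0.63764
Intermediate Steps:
f = 2*sqrt(113) (f = sqrt(452 + (29 - 1*29)) = sqrt(452 + (29 - 29)) = sqrt(452 + 0) = sqrt(452) = 2*sqrt(113) ≈ 21.260)
3137/4959 + f/4205 = 3137/4959 + (2*sqrt(113))/4205 = 3137*(1/4959) + (2*sqrt(113))*(1/4205) = 3137/4959 + 2*sqrt(113)/4205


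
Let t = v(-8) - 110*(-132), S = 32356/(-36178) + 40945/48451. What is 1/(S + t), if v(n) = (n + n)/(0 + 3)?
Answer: 2629290417/38163144414097 ≈ 6.8896e-5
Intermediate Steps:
v(n) = 2*n/3 (v(n) = (2*n)/3 = (2*n)*(1/3) = 2*n/3)
S = -43186173/876430139 (S = 32356*(-1/36178) + 40945*(1/48451) = -16178/18089 + 40945/48451 = -43186173/876430139 ≈ -0.049275)
t = 43544/3 (t = (2/3)*(-8) - 110*(-132) = -16/3 + 14520 = 43544/3 ≈ 14515.)
1/(S + t) = 1/(-43186173/876430139 + 43544/3) = 1/(38163144414097/2629290417) = 2629290417/38163144414097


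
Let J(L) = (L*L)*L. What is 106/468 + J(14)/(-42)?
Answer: -15235/234 ≈ -65.107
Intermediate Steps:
J(L) = L**3 (J(L) = L**2*L = L**3)
106/468 + J(14)/(-42) = 106/468 + 14**3/(-42) = 106*(1/468) + 2744*(-1/42) = 53/234 - 196/3 = -15235/234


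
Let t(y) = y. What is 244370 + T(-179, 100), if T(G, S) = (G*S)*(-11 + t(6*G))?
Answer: 19665870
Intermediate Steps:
T(G, S) = G*S*(-11 + 6*G) (T(G, S) = (G*S)*(-11 + 6*G) = G*S*(-11 + 6*G))
244370 + T(-179, 100) = 244370 - 179*100*(-11 + 6*(-179)) = 244370 - 179*100*(-11 - 1074) = 244370 - 179*100*(-1085) = 244370 + 19421500 = 19665870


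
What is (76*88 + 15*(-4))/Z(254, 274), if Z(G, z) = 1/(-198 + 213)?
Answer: 99420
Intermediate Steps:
Z(G, z) = 1/15
(76*88 + 15*(-4))/Z(254, 274) = (76*88 + 15*(-4))/(1/15) = (6688 - 60)*15 = 6628*15 = 99420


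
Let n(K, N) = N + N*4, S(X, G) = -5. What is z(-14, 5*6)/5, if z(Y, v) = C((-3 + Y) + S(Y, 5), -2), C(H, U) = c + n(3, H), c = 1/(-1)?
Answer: -111/5 ≈ -22.200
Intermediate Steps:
n(K, N) = 5*N (n(K, N) = N + 4*N = 5*N)
c = -1
C(H, U) = -1 + 5*H
z(Y, v) = -41 + 5*Y (z(Y, v) = -1 + 5*((-3 + Y) - 5) = -1 + 5*(-8 + Y) = -1 + (-40 + 5*Y) = -41 + 5*Y)
z(-14, 5*6)/5 = (-41 + 5*(-14))/5 = (-41 - 70)*(1/5) = -111*1/5 = -111/5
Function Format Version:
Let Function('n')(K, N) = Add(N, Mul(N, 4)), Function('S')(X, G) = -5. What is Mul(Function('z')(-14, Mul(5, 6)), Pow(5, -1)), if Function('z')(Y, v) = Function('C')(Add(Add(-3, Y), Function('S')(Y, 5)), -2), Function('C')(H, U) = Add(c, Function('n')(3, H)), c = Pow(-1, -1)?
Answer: Rational(-111, 5) ≈ -22.200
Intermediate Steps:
Function('n')(K, N) = Mul(5, N) (Function('n')(K, N) = Add(N, Mul(4, N)) = Mul(5, N))
c = -1
Function('C')(H, U) = Add(-1, Mul(5, H))
Function('z')(Y, v) = Add(-41, Mul(5, Y)) (Function('z')(Y, v) = Add(-1, Mul(5, Add(Add(-3, Y), -5))) = Add(-1, Mul(5, Add(-8, Y))) = Add(-1, Add(-40, Mul(5, Y))) = Add(-41, Mul(5, Y)))
Mul(Function('z')(-14, Mul(5, 6)), Pow(5, -1)) = Mul(Add(-41, Mul(5, -14)), Pow(5, -1)) = Mul(Add(-41, -70), Rational(1, 5)) = Mul(-111, Rational(1, 5)) = Rational(-111, 5)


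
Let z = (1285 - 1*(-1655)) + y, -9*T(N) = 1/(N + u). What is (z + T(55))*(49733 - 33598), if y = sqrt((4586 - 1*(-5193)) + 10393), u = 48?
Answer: 43973990165/927 + 1323070*sqrt(3) ≈ 4.9729e+7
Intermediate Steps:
T(N) = -1/(9*(48 + N)) (T(N) = -1/(9*(N + 48)) = -1/(9*(48 + N)))
y = 82*sqrt(3) (y = sqrt((4586 + 5193) + 10393) = sqrt(9779 + 10393) = sqrt(20172) = 82*sqrt(3) ≈ 142.03)
z = 2940 + 82*sqrt(3) (z = (1285 - 1*(-1655)) + 82*sqrt(3) = (1285 + 1655) + 82*sqrt(3) = 2940 + 82*sqrt(3) ≈ 3082.0)
(z + T(55))*(49733 - 33598) = ((2940 + 82*sqrt(3)) - 1/(432 + 9*55))*(49733 - 33598) = ((2940 + 82*sqrt(3)) - 1/(432 + 495))*16135 = ((2940 + 82*sqrt(3)) - 1/927)*16135 = (2725379/927 + 82*sqrt(3))*16135 = 43973990165/927 + 1323070*sqrt(3)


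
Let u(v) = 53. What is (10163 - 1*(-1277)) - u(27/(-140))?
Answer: 11387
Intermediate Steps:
(10163 - 1*(-1277)) - u(27/(-140)) = (10163 - 1*(-1277)) - 1*53 = (10163 + 1277) - 53 = 11440 - 53 = 11387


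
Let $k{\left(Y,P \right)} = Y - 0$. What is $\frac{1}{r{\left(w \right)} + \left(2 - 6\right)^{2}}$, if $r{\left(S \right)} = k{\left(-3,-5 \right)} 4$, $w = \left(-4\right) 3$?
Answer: $\frac{1}{4} \approx 0.25$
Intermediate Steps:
$w = -12$
$k{\left(Y,P \right)} = Y$ ($k{\left(Y,P \right)} = Y + 0 = Y$)
$r{\left(S \right)} = -12$ ($r{\left(S \right)} = \left(-3\right) 4 = -12$)
$\frac{1}{r{\left(w \right)} + \left(2 - 6\right)^{2}} = \frac{1}{-12 + \left(2 - 6\right)^{2}} = \frac{1}{-12 + \left(-4\right)^{2}} = \frac{1}{-12 + 16} = \frac{1}{4}$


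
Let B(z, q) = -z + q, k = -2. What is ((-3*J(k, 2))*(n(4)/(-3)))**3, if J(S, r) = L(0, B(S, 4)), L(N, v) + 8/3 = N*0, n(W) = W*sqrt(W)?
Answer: -262144/27 ≈ -9709.0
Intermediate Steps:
B(z, q) = q - z
n(W) = W**(3/2)
L(N, v) = -8/3 (L(N, v) = -8/3 + N*0 = -8/3 + 0 = -8/3)
J(S, r) = -8/3
((-3*J(k, 2))*(n(4)/(-3)))**3 = ((-3*(-8/3))*(4**(3/2)/(-3)))**3 = (8*(8*(-1/3)))**3 = (8*(-8/3))**3 = (-64/3)**3 = -262144/27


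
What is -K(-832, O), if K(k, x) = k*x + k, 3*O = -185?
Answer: -151424/3 ≈ -50475.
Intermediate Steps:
O = -185/3 (O = (⅓)*(-185) = -185/3 ≈ -61.667)
K(k, x) = k + k*x
-K(-832, O) = -(-832)*(1 - 185/3) = -(-832)*(-182)/3 = -1*151424/3 = -151424/3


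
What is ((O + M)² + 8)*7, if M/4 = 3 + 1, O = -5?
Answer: 903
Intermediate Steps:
M = 16 (M = 4*(3 + 1) = 4*4 = 16)
((O + M)² + 8)*7 = ((-5 + 16)² + 8)*7 = (11² + 8)*7 = (121 + 8)*7 = 129*7 = 903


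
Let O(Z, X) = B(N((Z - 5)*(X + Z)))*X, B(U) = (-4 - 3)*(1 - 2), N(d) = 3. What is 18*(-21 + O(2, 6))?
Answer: 378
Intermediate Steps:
B(U) = 7 (B(U) = -7*(-1) = 7)
O(Z, X) = 7*X
18*(-21 + O(2, 6)) = 18*(-21 + 7*6) = 18*(-21 + 42) = 18*21 = 378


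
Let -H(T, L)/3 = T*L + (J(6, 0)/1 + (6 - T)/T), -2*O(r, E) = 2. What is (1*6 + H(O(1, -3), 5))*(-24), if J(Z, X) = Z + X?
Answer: -576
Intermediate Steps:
J(Z, X) = X + Z
O(r, E) = -1 (O(r, E) = -½*2 = -1)
H(T, L) = -18 - 3*L*T - 3*(6 - T)/T (H(T, L) = -3*(T*L + ((0 + 6)/1 + (6 - T)/T)) = -3*(L*T + (6*1 + (6 - T)/T)) = -3*(L*T + (6 + (6 - T)/T)) = -3*(6 + L*T + (6 - T)/T) = -18 - 3*L*T - 3*(6 - T)/T)
(1*6 + H(O(1, -3), 5))*(-24) = (1*6 + (-15 - 18/(-1) - 3*5*(-1)))*(-24) = (6 + (-15 - 18*(-1) + 15))*(-24) = (6 + (-15 + 18 + 15))*(-24) = (6 + 18)*(-24) = 24*(-24) = -576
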